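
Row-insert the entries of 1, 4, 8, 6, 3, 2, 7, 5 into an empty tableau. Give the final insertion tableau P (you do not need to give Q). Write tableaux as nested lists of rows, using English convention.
P = [[1, 2, 5, 7], [3, 6], [4], [8]]

Insert 1: appended to row 1. P = [[1]].
Insert 4: appended to row 1. P = [[1, 4]].
Insert 8: appended to row 1. P = [[1, 4, 8]].
Insert 6: 6 bumps 8 from row 1; 8 starts row 2. P = [[1, 4, 6], [8]].
Insert 3: 3 bumps 4 from row 1; 4 bumps 8 from row 2; 8 starts row 3. P = [[1, 3, 6], [4], [8]].
Insert 2: 2 bumps 3 from row 1; 3 bumps 4 from row 2; 4 bumps 8 from row 3; 8 starts row 4. P = [[1, 2, 6], [3], [4], [8]].
Insert 7: appended to row 1. P = [[1, 2, 6, 7], [3], [4], [8]].
Insert 5: 5 bumps 6 from row 1; 6 appends to row 2. P = [[1, 2, 5, 7], [3, 6], [4], [8]].

So P = [[1, 2, 5, 7], [3, 6], [4], [8]].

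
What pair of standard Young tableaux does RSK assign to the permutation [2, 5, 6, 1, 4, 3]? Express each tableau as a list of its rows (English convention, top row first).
P = [[1, 3, 6], [2, 4], [5]], Q = [[1, 2, 3], [4, 5], [6]]

Insert each entry of the permutation into P by Schensted row insertion, recording in Q the position of each new cell.

Insert 2: appended to row 1. P = [[2]], Q = [[1]].
Insert 5: appended to row 1. P = [[2, 5]], Q = [[1, 2]].
Insert 6: appended to row 1. P = [[2, 5, 6]], Q = [[1, 2, 3]].
Insert 1: 1 bumps 2 from row 1; 2 starts row 2. P = [[1, 5, 6], [2]], Q = [[1, 2, 3], [4]].
Insert 4: 4 bumps 5 from row 1; 5 appends to row 2. P = [[1, 4, 6], [2, 5]], Q = [[1, 2, 3], [4, 5]].
Insert 3: 3 bumps 4 from row 1; 4 bumps 5 from row 2; 5 starts row 3. P = [[1, 3, 6], [2, 4], [5]], Q = [[1, 2, 3], [4, 5], [6]].

So P = [[1, 3, 6], [2, 4], [5]], Q = [[1, 2, 3], [4, 5], [6]].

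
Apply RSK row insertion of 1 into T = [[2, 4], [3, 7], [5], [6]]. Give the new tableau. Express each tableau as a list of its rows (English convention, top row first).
In row 1, 1 replaces 2 (the leftmost entry greater than 1); 2 is bumped to row 2. In row 2, 2 replaces 3 (the leftmost entry greater than 2); 3 is bumped to row 3. In row 3, 3 replaces 5 (the leftmost entry greater than 3); 5 is bumped to row 4. In row 4, 5 replaces 6 (the leftmost entry greater than 5); 6 is bumped to row 5. 6 starts a new row 5. The new tableau is [[1, 4], [2, 7], [3], [5], [6]].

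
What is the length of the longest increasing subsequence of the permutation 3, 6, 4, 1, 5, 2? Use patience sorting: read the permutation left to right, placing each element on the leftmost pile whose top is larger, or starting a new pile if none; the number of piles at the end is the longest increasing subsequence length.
3: new pile. tops = [3]
6: new pile. tops = [3, 6]
4: onto pile 2 (replacing 6). tops = [3, 4]
1: onto pile 1 (replacing 3). tops = [1, 4]
5: new pile. tops = [1, 4, 5]
2: onto pile 2 (replacing 4). tops = [1, 2, 5]

3 piles, so the longest increasing subsequence has length 3.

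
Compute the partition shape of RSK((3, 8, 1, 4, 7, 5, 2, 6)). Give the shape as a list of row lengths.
Row-insert each entry into an empty tableau.

After inserting 3: P = [[3]].
After inserting 8: P = [[3, 8]].
After inserting 1: P = [[1, 8], [3]].
After inserting 4: P = [[1, 4], [3, 8]].
After inserting 7: P = [[1, 4, 7], [3, 8]].
After inserting 5: P = [[1, 4, 5], [3, 7], [8]].
After inserting 2: P = [[1, 2, 5], [3, 4], [7], [8]].
After inserting 6: P = [[1, 2, 5, 6], [3, 4], [7], [8]].

The final insertion tableau P = [[1, 2, 5, 6], [3, 4], [7], [8]] has shape [4, 2, 1, 1].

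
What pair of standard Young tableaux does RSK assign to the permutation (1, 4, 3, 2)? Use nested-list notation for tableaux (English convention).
Insert each entry of the permutation into P by Schensted row insertion, recording in Q the position of each new cell.

Insert 1: appended to row 1. P = [[1]].
Insert 4: appended to row 1. P = [[1, 4]].
Insert 3: 3 bumps 4 from row 1; 4 starts row 2. P = [[1, 3], [4]].
Insert 2: 2 bumps 3 from row 1; 3 bumps 4 from row 2; 4 starts row 3. P = [[1, 2], [3], [4]].

So P = [[1, 2], [3], [4]], Q = [[1, 2], [3], [4]].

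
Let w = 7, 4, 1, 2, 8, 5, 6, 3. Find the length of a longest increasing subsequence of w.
4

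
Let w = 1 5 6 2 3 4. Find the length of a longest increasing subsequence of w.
4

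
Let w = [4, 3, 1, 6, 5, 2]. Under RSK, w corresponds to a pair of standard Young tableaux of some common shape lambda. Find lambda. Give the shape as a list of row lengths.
[2, 2, 2]

Row-insert each entry into an empty tableau.

After inserting 4: P = [[4]].
After inserting 3: P = [[3], [4]].
After inserting 1: P = [[1], [3], [4]].
After inserting 6: P = [[1, 6], [3], [4]].
After inserting 5: P = [[1, 5], [3, 6], [4]].
After inserting 2: P = [[1, 2], [3, 5], [4, 6]].

The final insertion tableau P = [[1, 2], [3, 5], [4, 6]] has shape [2, 2, 2].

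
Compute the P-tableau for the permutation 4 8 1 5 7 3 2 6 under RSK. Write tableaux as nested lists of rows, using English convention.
P = [[1, 2, 6], [3, 5, 7], [4], [8]]

Insert 4: appended to row 1. P = [[4]].
Insert 8: appended to row 1. P = [[4, 8]].
Insert 1: 1 bumps 4 from row 1; 4 starts row 2. P = [[1, 8], [4]].
Insert 5: 5 bumps 8 from row 1; 8 appends to row 2. P = [[1, 5], [4, 8]].
Insert 7: appended to row 1. P = [[1, 5, 7], [4, 8]].
Insert 3: 3 bumps 5 from row 1; 5 bumps 8 from row 2; 8 starts row 3. P = [[1, 3, 7], [4, 5], [8]].
Insert 2: 2 bumps 3 from row 1; 3 bumps 4 from row 2; 4 bumps 8 from row 3; 8 starts row 4. P = [[1, 2, 7], [3, 5], [4], [8]].
Insert 6: 6 bumps 7 from row 1; 7 appends to row 2. P = [[1, 2, 6], [3, 5, 7], [4], [8]].

So P = [[1, 2, 6], [3, 5, 7], [4], [8]].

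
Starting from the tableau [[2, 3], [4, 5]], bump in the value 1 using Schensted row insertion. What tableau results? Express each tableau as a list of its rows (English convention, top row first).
[[1, 3], [2, 5], [4]]

In row 1, 1 replaces 2 (the leftmost entry greater than 1); 2 is bumped to row 2. In row 2, 2 replaces 4 (the leftmost entry greater than 2); 4 is bumped to row 3. 4 starts a new row 3. The new tableau is [[1, 3], [2, 5], [4]].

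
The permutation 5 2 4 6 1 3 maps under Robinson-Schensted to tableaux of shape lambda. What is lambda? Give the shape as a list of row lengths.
RSK row insertion gives P = [[1, 3, 6], [2, 4], [5]], which has shape [3, 2, 1].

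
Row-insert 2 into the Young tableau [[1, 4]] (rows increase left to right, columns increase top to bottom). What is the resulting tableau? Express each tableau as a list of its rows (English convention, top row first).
[[1, 2], [4]]

In row 1, 2 replaces 4 (the leftmost entry greater than 2); 4 is bumped to row 2. 4 starts a new row 2. The new tableau is [[1, 2], [4]].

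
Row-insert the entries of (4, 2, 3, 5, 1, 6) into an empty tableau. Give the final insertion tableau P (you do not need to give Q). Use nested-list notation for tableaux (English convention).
Insert 4: appended to row 1. P = [[4]].
Insert 2: 2 bumps 4 from row 1; 4 starts row 2. P = [[2], [4]].
Insert 3: appended to row 1. P = [[2, 3], [4]].
Insert 5: appended to row 1. P = [[2, 3, 5], [4]].
Insert 1: 1 bumps 2 from row 1; 2 bumps 4 from row 2; 4 starts row 3. P = [[1, 3, 5], [2], [4]].
Insert 6: appended to row 1. P = [[1, 3, 5, 6], [2], [4]].

So P = [[1, 3, 5, 6], [2], [4]].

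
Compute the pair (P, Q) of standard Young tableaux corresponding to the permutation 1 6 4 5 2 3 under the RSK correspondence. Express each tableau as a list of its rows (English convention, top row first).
P = [[1, 2, 3], [4, 5], [6]], Q = [[1, 2, 4], [3, 6], [5]]

Insert each entry of the permutation into P by Schensted row insertion, recording in Q the position of each new cell.

Insert 1: appended to row 1. P = [[1]], Q = [[1]].
Insert 6: appended to row 1. P = [[1, 6]], Q = [[1, 2]].
Insert 4: 4 bumps 6 from row 1; 6 starts row 2. P = [[1, 4], [6]], Q = [[1, 2], [3]].
Insert 5: appended to row 1. P = [[1, 4, 5], [6]], Q = [[1, 2, 4], [3]].
Insert 2: 2 bumps 4 from row 1; 4 bumps 6 from row 2; 6 starts row 3. P = [[1, 2, 5], [4], [6]], Q = [[1, 2, 4], [3], [5]].
Insert 3: 3 bumps 5 from row 1; 5 appends to row 2. P = [[1, 2, 3], [4, 5], [6]], Q = [[1, 2, 4], [3, 6], [5]].

So P = [[1, 2, 3], [4, 5], [6]], Q = [[1, 2, 4], [3, 6], [5]].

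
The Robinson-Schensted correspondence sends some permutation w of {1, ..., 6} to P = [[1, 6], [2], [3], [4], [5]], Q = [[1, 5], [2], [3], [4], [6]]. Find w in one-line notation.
Reverse the RSK construction: for i from n down to 1, find the cell of Q containing i, remove the entry at that cell from P, and reverse-bump it up through P; the value ejected from row 1 is w(i).

Step i=6: Q has 6 at row 5, column 1; remove 5 from row 5 of P and reverse-bump: 5 enters row 4 and ejects 4; 4 enters row 3 and ejects 3; 3 enters row 2 and ejects 2; 2 enters row 1 and ejects 1. So w(6) = 1. P is now [[2, 6], [3], [4], [5]].
Step i=5: Q has 5 at row 1, column 2; remove that cell from P, ejecting 6. So w(5) = 6. P is now [[2], [3], [4], [5]].
Step i=4: Q has 4 at row 4, column 1; remove 5 from row 4 of P and reverse-bump: 5 enters row 3 and ejects 4; 4 enters row 2 and ejects 3; 3 enters row 1 and ejects 2. So w(4) = 2. P is now [[3], [4], [5]].
Step i=3: Q has 3 at row 3, column 1; remove 5 from row 3 of P and reverse-bump: 5 enters row 2 and ejects 4; 4 enters row 1 and ejects 3. So w(3) = 3. P is now [[4], [5]].
Step i=2: Q has 2 at row 2, column 1; remove 5 from row 2 of P and reverse-bump: 5 enters row 1 and ejects 4. So w(2) = 4. P is now [[5]].
Step i=1: Q has 1 at row 1, column 1; remove that cell from P, ejecting 5. So w(1) = 5. P is now [].

So w = 5 4 3 2 6 1.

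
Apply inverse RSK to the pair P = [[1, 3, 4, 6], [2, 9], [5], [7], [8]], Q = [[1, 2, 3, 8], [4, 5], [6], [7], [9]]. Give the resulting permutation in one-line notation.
Reverse the RSK construction: for i from n down to 1, find the cell of Q containing i, remove the entry at that cell from P, and reverse-bump it up through P; the value ejected from row 1 is w(i).

Step i=9: Q has 9 at row 5, column 1; remove 8 from row 5 of P and reverse-bump: 8 enters row 4 and ejects 7; 7 enters row 3 and ejects 5; 5 enters row 2 and ejects 2; 2 enters row 1 and ejects 1. So w(9) = 1. P is now [[2, 3, 4, 6], [5, 9], [7], [8]].
Step i=8: Q has 8 at row 1, column 4; remove that cell from P, ejecting 6. So w(8) = 6. P is now [[2, 3, 4], [5, 9], [7], [8]].
Step i=7: Q has 7 at row 4, column 1; remove 8 from row 4 of P and reverse-bump: 8 enters row 3 and ejects 7; 7 enters row 2 and ejects 5; 5 enters row 1 and ejects 4. So w(7) = 4. P is now [[2, 3, 5], [7, 9], [8]].
Step i=6: Q has 6 at row 3, column 1; remove 8 from row 3 of P and reverse-bump: 8 enters row 2 and ejects 7; 7 enters row 1 and ejects 5. So w(6) = 5. P is now [[2, 3, 7], [8, 9]].
Step i=5: Q has 5 at row 2, column 2; remove 9 from row 2 of P and reverse-bump: 9 enters row 1 and ejects 7. So w(5) = 7. P is now [[2, 3, 9], [8]].
Step i=4: Q has 4 at row 2, column 1; remove 8 from row 2 of P and reverse-bump: 8 enters row 1 and ejects 3. So w(4) = 3. P is now [[2, 8, 9]].
Step i=3: Q has 3 at row 1, column 3; remove that cell from P, ejecting 9. So w(3) = 9. P is now [[2, 8]].
Step i=2: Q has 2 at row 1, column 2; remove that cell from P, ejecting 8. So w(2) = 8. P is now [[2]].
Step i=1: Q has 1 at row 1, column 1; remove that cell from P, ejecting 2. So w(1) = 2. P is now [].

So w = 2 8 9 3 7 5 4 6 1.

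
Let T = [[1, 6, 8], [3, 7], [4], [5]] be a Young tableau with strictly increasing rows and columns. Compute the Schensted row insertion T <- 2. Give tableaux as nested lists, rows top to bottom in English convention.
[[1, 2, 8], [3, 6], [4, 7], [5]]

In row 1, 2 replaces 6 (the leftmost entry greater than 2); 6 is bumped to row 2. In row 2, 6 replaces 7 (the leftmost entry greater than 6); 7 is bumped to row 3. 7 is appended to row 3. The new tableau is [[1, 2, 8], [3, 6], [4, 7], [5]].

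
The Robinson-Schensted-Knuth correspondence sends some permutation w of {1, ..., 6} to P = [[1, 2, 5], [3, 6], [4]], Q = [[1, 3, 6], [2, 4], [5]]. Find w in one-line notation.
Reverse the RSK construction: for i from n down to 1, find the cell of Q containing i, remove the entry at that cell from P, and reverse-bump it up through P; the value ejected from row 1 is w(i).

Step i=6: Q has 6 at row 1, column 3; remove that cell from P, ejecting 5. So w(6) = 5. P is now [[1, 2], [3, 6], [4]].
Step i=5: Q has 5 at row 3, column 1; remove 4 from row 3 of P and reverse-bump: 4 enters row 2 and ejects 3; 3 enters row 1 and ejects 2. So w(5) = 2. P is now [[1, 3], [4, 6]].
Step i=4: Q has 4 at row 2, column 2; remove 6 from row 2 of P and reverse-bump: 6 enters row 1 and ejects 3. So w(4) = 3. P is now [[1, 6], [4]].
Step i=3: Q has 3 at row 1, column 2; remove that cell from P, ejecting 6. So w(3) = 6. P is now [[1], [4]].
Step i=2: Q has 2 at row 2, column 1; remove 4 from row 2 of P and reverse-bump: 4 enters row 1 and ejects 1. So w(2) = 1. P is now [[4]].
Step i=1: Q has 1 at row 1, column 1; remove that cell from P, ejecting 4. So w(1) = 4. P is now [].

So w = 4 1 6 3 2 5.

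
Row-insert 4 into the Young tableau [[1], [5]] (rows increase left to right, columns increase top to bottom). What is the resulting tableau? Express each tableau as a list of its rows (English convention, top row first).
[[1, 4], [5]]

4 is larger than every entry of row 1, so it is appended to row 1. The new tableau is [[1, 4], [5]].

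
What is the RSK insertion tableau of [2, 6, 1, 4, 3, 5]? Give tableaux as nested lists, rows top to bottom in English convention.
After inserting 2: P = [[2]].
After inserting 6: P = [[2, 6]].
After inserting 1: P = [[1, 6], [2]].
After inserting 4: P = [[1, 4], [2, 6]].
After inserting 3: P = [[1, 3], [2, 4], [6]].
After inserting 5: P = [[1, 3, 5], [2, 4], [6]].

So P = [[1, 3, 5], [2, 4], [6]].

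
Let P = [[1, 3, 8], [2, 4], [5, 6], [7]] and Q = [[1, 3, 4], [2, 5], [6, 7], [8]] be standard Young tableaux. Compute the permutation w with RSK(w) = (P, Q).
5 2 7 8 6 1 4 3

Reverse the RSK construction: for i from n down to 1, find the cell of Q containing i, remove the entry at that cell from P, and reverse-bump it up through P; the value ejected from row 1 is w(i).

Step i=8: Q has 8 at row 4, column 1; remove 7 from row 4 of P and reverse-bump: 7 enters row 3 and ejects 6; 6 enters row 2 and ejects 4; 4 enters row 1 and ejects 3. So w(8) = 3. P is now [[1, 4, 8], [2, 6], [5, 7]].
Step i=7: Q has 7 at row 3, column 2; remove 7 from row 3 of P and reverse-bump: 7 enters row 2 and ejects 6; 6 enters row 1 and ejects 4. So w(7) = 4. P is now [[1, 6, 8], [2, 7], [5]].
Step i=6: Q has 6 at row 3, column 1; remove 5 from row 3 of P and reverse-bump: 5 enters row 2 and ejects 2; 2 enters row 1 and ejects 1. So w(6) = 1. P is now [[2, 6, 8], [5, 7]].
Step i=5: Q has 5 at row 2, column 2; remove 7 from row 2 of P and reverse-bump: 7 enters row 1 and ejects 6. So w(5) = 6. P is now [[2, 7, 8], [5]].
Step i=4: Q has 4 at row 1, column 3; remove that cell from P, ejecting 8. So w(4) = 8. P is now [[2, 7], [5]].
Step i=3: Q has 3 at row 1, column 2; remove that cell from P, ejecting 7. So w(3) = 7. P is now [[2], [5]].
Step i=2: Q has 2 at row 2, column 1; remove 5 from row 2 of P and reverse-bump: 5 enters row 1 and ejects 2. So w(2) = 2. P is now [[5]].
Step i=1: Q has 1 at row 1, column 1; remove that cell from P, ejecting 5. So w(1) = 5. P is now [].

So w = 5 2 7 8 6 1 4 3.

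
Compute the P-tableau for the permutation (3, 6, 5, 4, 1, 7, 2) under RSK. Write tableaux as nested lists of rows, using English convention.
Insert 3: appended to row 1. P = [[3]].
Insert 6: appended to row 1. P = [[3, 6]].
Insert 5: 5 bumps 6 from row 1; 6 starts row 2. P = [[3, 5], [6]].
Insert 4: 4 bumps 5 from row 1; 5 bumps 6 from row 2; 6 starts row 3. P = [[3, 4], [5], [6]].
Insert 1: 1 bumps 3 from row 1; 3 bumps 5 from row 2; 5 bumps 6 from row 3; 6 starts row 4. P = [[1, 4], [3], [5], [6]].
Insert 7: appended to row 1. P = [[1, 4, 7], [3], [5], [6]].
Insert 2: 2 bumps 4 from row 1; 4 appends to row 2. P = [[1, 2, 7], [3, 4], [5], [6]].

So P = [[1, 2, 7], [3, 4], [5], [6]].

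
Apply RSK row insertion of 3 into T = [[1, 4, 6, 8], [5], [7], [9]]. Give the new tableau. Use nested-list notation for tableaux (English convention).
In row 1, 3 replaces 4 (the leftmost entry greater than 3); 4 is bumped to row 2. In row 2, 4 replaces 5 (the leftmost entry greater than 4); 5 is bumped to row 3. In row 3, 5 replaces 7 (the leftmost entry greater than 5); 7 is bumped to row 4. In row 4, 7 replaces 9 (the leftmost entry greater than 7); 9 is bumped to row 5. 9 starts a new row 5. The new tableau is [[1, 3, 6, 8], [4], [5], [7], [9]].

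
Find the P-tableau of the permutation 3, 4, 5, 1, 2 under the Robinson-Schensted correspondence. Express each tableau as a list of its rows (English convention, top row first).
Insert 3: appended to row 1. P = [[3]].
Insert 4: appended to row 1. P = [[3, 4]].
Insert 5: appended to row 1. P = [[3, 4, 5]].
Insert 1: 1 bumps 3 from row 1; 3 starts row 2. P = [[1, 4, 5], [3]].
Insert 2: 2 bumps 4 from row 1; 4 appends to row 2. P = [[1, 2, 5], [3, 4]].

So P = [[1, 2, 5], [3, 4]].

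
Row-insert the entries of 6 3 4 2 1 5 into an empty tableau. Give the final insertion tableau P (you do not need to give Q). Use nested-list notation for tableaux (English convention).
Insert 6: appended to row 1. P = [[6]].
Insert 3: 3 bumps 6 from row 1; 6 starts row 2. P = [[3], [6]].
Insert 4: appended to row 1. P = [[3, 4], [6]].
Insert 2: 2 bumps 3 from row 1; 3 bumps 6 from row 2; 6 starts row 3. P = [[2, 4], [3], [6]].
Insert 1: 1 bumps 2 from row 1; 2 bumps 3 from row 2; 3 bumps 6 from row 3; 6 starts row 4. P = [[1, 4], [2], [3], [6]].
Insert 5: appended to row 1. P = [[1, 4, 5], [2], [3], [6]].

So P = [[1, 4, 5], [2], [3], [6]].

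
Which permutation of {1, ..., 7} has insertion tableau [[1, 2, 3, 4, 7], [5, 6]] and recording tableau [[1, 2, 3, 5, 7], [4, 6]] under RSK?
Reverse the RSK construction: for i from n down to 1, find the cell of Q containing i, remove the entry at that cell from P, and reverse-bump it up through P; the value ejected from row 1 is w(i).

Step i=7: Q has 7 at row 1, column 5; remove that cell from P, ejecting 7. So w(7) = 7. P is now [[1, 2, 3, 4], [5, 6]].
Step i=6: Q has 6 at row 2, column 2; remove 6 from row 2 of P and reverse-bump: 6 enters row 1 and ejects 4. So w(6) = 4. P is now [[1, 2, 3, 6], [5]].
Step i=5: Q has 5 at row 1, column 4; remove that cell from P, ejecting 6. So w(5) = 6. P is now [[1, 2, 3], [5]].
Step i=4: Q has 4 at row 2, column 1; remove 5 from row 2 of P and reverse-bump: 5 enters row 1 and ejects 3. So w(4) = 3. P is now [[1, 2, 5]].
Step i=3: Q has 3 at row 1, column 3; remove that cell from P, ejecting 5. So w(3) = 5. P is now [[1, 2]].
Step i=2: Q has 2 at row 1, column 2; remove that cell from P, ejecting 2. So w(2) = 2. P is now [[1]].
Step i=1: Q has 1 at row 1, column 1; remove that cell from P, ejecting 1. So w(1) = 1. P is now [].

So w = 1 2 5 3 6 4 7.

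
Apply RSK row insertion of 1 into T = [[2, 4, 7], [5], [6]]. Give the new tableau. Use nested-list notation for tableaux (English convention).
[[1, 4, 7], [2], [5], [6]]

In row 1, 1 replaces 2 (the leftmost entry greater than 1); 2 is bumped to row 2. In row 2, 2 replaces 5 (the leftmost entry greater than 2); 5 is bumped to row 3. In row 3, 5 replaces 6 (the leftmost entry greater than 5); 6 is bumped to row 4. 6 starts a new row 4. The new tableau is [[1, 4, 7], [2], [5], [6]].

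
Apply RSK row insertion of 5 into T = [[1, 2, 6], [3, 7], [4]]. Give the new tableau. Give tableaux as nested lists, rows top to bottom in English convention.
In row 1, 5 replaces 6 (the leftmost entry greater than 5); 6 is bumped to row 2. In row 2, 6 replaces 7 (the leftmost entry greater than 6); 7 is bumped to row 3. 7 is appended to row 3. The new tableau is [[1, 2, 5], [3, 6], [4, 7]].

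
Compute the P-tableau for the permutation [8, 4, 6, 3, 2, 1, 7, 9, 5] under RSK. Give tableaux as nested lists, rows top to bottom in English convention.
P = [[1, 5, 7, 9], [2, 6], [3], [4], [8]]

Insert 8: appended to row 1. P = [[8]].
Insert 4: 4 bumps 8 from row 1; 8 starts row 2. P = [[4], [8]].
Insert 6: appended to row 1. P = [[4, 6], [8]].
Insert 3: 3 bumps 4 from row 1; 4 bumps 8 from row 2; 8 starts row 3. P = [[3, 6], [4], [8]].
Insert 2: 2 bumps 3 from row 1; 3 bumps 4 from row 2; 4 bumps 8 from row 3; 8 starts row 4. P = [[2, 6], [3], [4], [8]].
Insert 1: 1 bumps 2 from row 1; 2 bumps 3 from row 2; 3 bumps 4 from row 3; 4 bumps 8 from row 4; 8 starts row 5. P = [[1, 6], [2], [3], [4], [8]].
Insert 7: appended to row 1. P = [[1, 6, 7], [2], [3], [4], [8]].
Insert 9: appended to row 1. P = [[1, 6, 7, 9], [2], [3], [4], [8]].
Insert 5: 5 bumps 6 from row 1; 6 appends to row 2. P = [[1, 5, 7, 9], [2, 6], [3], [4], [8]].

So P = [[1, 5, 7, 9], [2, 6], [3], [4], [8]].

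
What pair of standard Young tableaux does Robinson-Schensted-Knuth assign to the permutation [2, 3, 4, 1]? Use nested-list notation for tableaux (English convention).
P = [[1, 3, 4], [2]], Q = [[1, 2, 3], [4]]

Insert each entry of the permutation into P by Schensted row insertion, recording in Q the position of each new cell.

After inserting 2: P = [[2]].
After inserting 3: P = [[2, 3]].
After inserting 4: P = [[2, 3, 4]].
After inserting 1: P = [[1, 3, 4], [2]].

So P = [[1, 3, 4], [2]], Q = [[1, 2, 3], [4]].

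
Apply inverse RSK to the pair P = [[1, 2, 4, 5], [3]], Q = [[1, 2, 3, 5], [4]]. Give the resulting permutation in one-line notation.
Reverse RSK: for i = n, n-1, ..., 1, locate i in Q, remove the corresponding corner cell from P, and reverse-bump its entry up through P; the value ejected from row 1 is w(i).

So w = 1 3 4 2 5.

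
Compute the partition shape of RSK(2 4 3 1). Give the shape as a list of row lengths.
Row-insert each entry into an empty tableau.

After inserting 2: P = [[2]].
After inserting 4: P = [[2, 4]].
After inserting 3: P = [[2, 3], [4]].
After inserting 1: P = [[1, 3], [2], [4]].

The final insertion tableau P = [[1, 3], [2], [4]] has shape [2, 1, 1].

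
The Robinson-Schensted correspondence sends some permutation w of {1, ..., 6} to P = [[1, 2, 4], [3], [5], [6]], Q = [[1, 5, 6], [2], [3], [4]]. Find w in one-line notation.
Reverse the RSK construction: for i from n down to 1, find the cell of Q containing i, remove the entry at that cell from P, and reverse-bump it up through P; the value ejected from row 1 is w(i).

Step i=6: Q has 6 at row 1, column 3; remove that cell from P, ejecting 4. So w(6) = 4. P is now [[1, 2], [3], [5], [6]].
Step i=5: Q has 5 at row 1, column 2; remove that cell from P, ejecting 2. So w(5) = 2. P is now [[1], [3], [5], [6]].
Step i=4: Q has 4 at row 4, column 1; remove 6 from row 4 of P and reverse-bump: 6 enters row 3 and ejects 5; 5 enters row 2 and ejects 3; 3 enters row 1 and ejects 1. So w(4) = 1. P is now [[3], [5], [6]].
Step i=3: Q has 3 at row 3, column 1; remove 6 from row 3 of P and reverse-bump: 6 enters row 2 and ejects 5; 5 enters row 1 and ejects 3. So w(3) = 3. P is now [[5], [6]].
Step i=2: Q has 2 at row 2, column 1; remove 6 from row 2 of P and reverse-bump: 6 enters row 1 and ejects 5. So w(2) = 5. P is now [[6]].
Step i=1: Q has 1 at row 1, column 1; remove that cell from P, ejecting 6. So w(1) = 6. P is now [].

So w = 6 5 3 1 2 4.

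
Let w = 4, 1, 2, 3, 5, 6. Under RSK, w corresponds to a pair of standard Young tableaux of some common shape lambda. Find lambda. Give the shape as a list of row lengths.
[5, 1]

RSK row insertion gives P = [[1, 2, 3, 5, 6], [4]], which has shape [5, 1].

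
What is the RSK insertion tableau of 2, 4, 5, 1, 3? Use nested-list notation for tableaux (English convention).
After inserting 2: P = [[2]].
After inserting 4: P = [[2, 4]].
After inserting 5: P = [[2, 4, 5]].
After inserting 1: P = [[1, 4, 5], [2]].
After inserting 3: P = [[1, 3, 5], [2, 4]].

So P = [[1, 3, 5], [2, 4]].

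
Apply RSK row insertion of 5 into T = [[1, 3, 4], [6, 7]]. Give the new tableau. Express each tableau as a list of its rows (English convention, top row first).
[[1, 3, 4, 5], [6, 7]]

5 is larger than every entry of row 1, so it is appended to row 1. The new tableau is [[1, 3, 4, 5], [6, 7]].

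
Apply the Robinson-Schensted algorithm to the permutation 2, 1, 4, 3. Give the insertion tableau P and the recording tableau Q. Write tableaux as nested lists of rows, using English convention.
Insert each entry of the permutation into P by Schensted row insertion, recording in Q the position of each new cell.

Insert 2: appended to row 1. P = [[2]].
Insert 1: 1 bumps 2 from row 1; 2 starts row 2. P = [[1], [2]].
Insert 4: appended to row 1. P = [[1, 4], [2]].
Insert 3: 3 bumps 4 from row 1; 4 appends to row 2. P = [[1, 3], [2, 4]].

So P = [[1, 3], [2, 4]], Q = [[1, 3], [2, 4]].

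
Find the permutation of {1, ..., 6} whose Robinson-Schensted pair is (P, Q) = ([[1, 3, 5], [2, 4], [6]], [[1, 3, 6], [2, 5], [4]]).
6 2 4 1 3 5

Reverse the RSK construction: for i from n down to 1, find the cell of Q containing i, remove the entry at that cell from P, and reverse-bump it up through P; the value ejected from row 1 is w(i).

Step i=6: Q has 6 at row 1, column 3; remove that cell from P, ejecting 5. So w(6) = 5. P is now [[1, 3], [2, 4], [6]].
Step i=5: Q has 5 at row 2, column 2; remove 4 from row 2 of P and reverse-bump: 4 enters row 1 and ejects 3. So w(5) = 3. P is now [[1, 4], [2], [6]].
Step i=4: Q has 4 at row 3, column 1; remove 6 from row 3 of P and reverse-bump: 6 enters row 2 and ejects 2; 2 enters row 1 and ejects 1. So w(4) = 1. P is now [[2, 4], [6]].
Step i=3: Q has 3 at row 1, column 2; remove that cell from P, ejecting 4. So w(3) = 4. P is now [[2], [6]].
Step i=2: Q has 2 at row 2, column 1; remove 6 from row 2 of P and reverse-bump: 6 enters row 1 and ejects 2. So w(2) = 2. P is now [[6]].
Step i=1: Q has 1 at row 1, column 1; remove that cell from P, ejecting 6. So w(1) = 6. P is now [].

So w = 6 2 4 1 3 5.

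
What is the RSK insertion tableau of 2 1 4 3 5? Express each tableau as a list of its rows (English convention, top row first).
P = [[1, 3, 5], [2, 4]]

Insert 2: appended to row 1. P = [[2]].
Insert 1: 1 bumps 2 from row 1; 2 starts row 2. P = [[1], [2]].
Insert 4: appended to row 1. P = [[1, 4], [2]].
Insert 3: 3 bumps 4 from row 1; 4 appends to row 2. P = [[1, 3], [2, 4]].
Insert 5: appended to row 1. P = [[1, 3, 5], [2, 4]].

So P = [[1, 3, 5], [2, 4]].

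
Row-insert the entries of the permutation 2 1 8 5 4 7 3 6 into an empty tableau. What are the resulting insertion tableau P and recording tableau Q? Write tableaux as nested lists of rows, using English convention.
P = [[1, 3, 6], [2, 4, 7], [5], [8]], Q = [[1, 3, 6], [2, 4, 8], [5], [7]]

Insert each entry of the permutation into P by Schensted row insertion, recording in Q the position of each new cell.

Insert 2: appended to row 1. P = [[2]], Q = [[1]].
Insert 1: 1 bumps 2 from row 1; 2 starts row 2. P = [[1], [2]], Q = [[1], [2]].
Insert 8: appended to row 1. P = [[1, 8], [2]], Q = [[1, 3], [2]].
Insert 5: 5 bumps 8 from row 1; 8 appends to row 2. P = [[1, 5], [2, 8]], Q = [[1, 3], [2, 4]].
Insert 4: 4 bumps 5 from row 1; 5 bumps 8 from row 2; 8 starts row 3. P = [[1, 4], [2, 5], [8]], Q = [[1, 3], [2, 4], [5]].
Insert 7: appended to row 1. P = [[1, 4, 7], [2, 5], [8]], Q = [[1, 3, 6], [2, 4], [5]].
Insert 3: 3 bumps 4 from row 1; 4 bumps 5 from row 2; 5 bumps 8 from row 3; 8 starts row 4. P = [[1, 3, 7], [2, 4], [5], [8]], Q = [[1, 3, 6], [2, 4], [5], [7]].
Insert 6: 6 bumps 7 from row 1; 7 appends to row 2. P = [[1, 3, 6], [2, 4, 7], [5], [8]], Q = [[1, 3, 6], [2, 4, 8], [5], [7]].

So P = [[1, 3, 6], [2, 4, 7], [5], [8]], Q = [[1, 3, 6], [2, 4, 8], [5], [7]].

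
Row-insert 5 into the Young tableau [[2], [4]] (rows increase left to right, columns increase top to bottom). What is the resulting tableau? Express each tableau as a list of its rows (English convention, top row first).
5 is larger than every entry of row 1, so it is appended to row 1. The new tableau is [[2, 5], [4]].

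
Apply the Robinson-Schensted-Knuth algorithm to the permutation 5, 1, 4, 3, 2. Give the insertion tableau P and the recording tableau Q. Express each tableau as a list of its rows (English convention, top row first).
P = [[1, 2], [3], [4], [5]], Q = [[1, 3], [2], [4], [5]]

Insert each entry of the permutation into P by Schensted row insertion, recording in Q the position of each new cell.

Insert 5: appended to row 1. P = [[5]].
Insert 1: 1 bumps 5 from row 1; 5 starts row 2. P = [[1], [5]].
Insert 4: appended to row 1. P = [[1, 4], [5]].
Insert 3: 3 bumps 4 from row 1; 4 bumps 5 from row 2; 5 starts row 3. P = [[1, 3], [4], [5]].
Insert 2: 2 bumps 3 from row 1; 3 bumps 4 from row 2; 4 bumps 5 from row 3; 5 starts row 4. P = [[1, 2], [3], [4], [5]].

So P = [[1, 2], [3], [4], [5]], Q = [[1, 3], [2], [4], [5]].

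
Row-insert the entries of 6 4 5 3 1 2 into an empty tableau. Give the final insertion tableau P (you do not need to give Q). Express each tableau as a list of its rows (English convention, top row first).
P = [[1, 2], [3, 5], [4], [6]]

After inserting 6: P = [[6]].
After inserting 4: P = [[4], [6]].
After inserting 5: P = [[4, 5], [6]].
After inserting 3: P = [[3, 5], [4], [6]].
After inserting 1: P = [[1, 5], [3], [4], [6]].
After inserting 2: P = [[1, 2], [3, 5], [4], [6]].

So P = [[1, 2], [3, 5], [4], [6]].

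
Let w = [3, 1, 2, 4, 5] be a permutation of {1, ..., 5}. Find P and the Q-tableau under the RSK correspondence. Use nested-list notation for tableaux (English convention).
Insert each entry of the permutation into P by Schensted row insertion, recording in Q the position of each new cell.

Insert 3: appended to row 1. P = [[3]].
Insert 1: 1 bumps 3 from row 1; 3 starts row 2. P = [[1], [3]].
Insert 2: appended to row 1. P = [[1, 2], [3]].
Insert 4: appended to row 1. P = [[1, 2, 4], [3]].
Insert 5: appended to row 1. P = [[1, 2, 4, 5], [3]].

So P = [[1, 2, 4, 5], [3]], Q = [[1, 3, 4, 5], [2]].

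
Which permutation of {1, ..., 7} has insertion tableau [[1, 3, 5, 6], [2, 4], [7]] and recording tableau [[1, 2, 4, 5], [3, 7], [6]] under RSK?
Reverse the RSK construction: for i from n down to 1, find the cell of Q containing i, remove the entry at that cell from P, and reverse-bump it up through P; the value ejected from row 1 is w(i).

Step i=7: Q has 7 at row 2, column 2; remove 4 from row 2 of P and reverse-bump: 4 enters row 1 and ejects 3. So w(7) = 3. P is now [[1, 4, 5, 6], [2], [7]].
Step i=6: Q has 6 at row 3, column 1; remove 7 from row 3 of P and reverse-bump: 7 enters row 2 and ejects 2; 2 enters row 1 and ejects 1. So w(6) = 1. P is now [[2, 4, 5, 6], [7]].
Step i=5: Q has 5 at row 1, column 4; remove that cell from P, ejecting 6. So w(5) = 6. P is now [[2, 4, 5], [7]].
Step i=4: Q has 4 at row 1, column 3; remove that cell from P, ejecting 5. So w(4) = 5. P is now [[2, 4], [7]].
Step i=3: Q has 3 at row 2, column 1; remove 7 from row 2 of P and reverse-bump: 7 enters row 1 and ejects 4. So w(3) = 4. P is now [[2, 7]].
Step i=2: Q has 2 at row 1, column 2; remove that cell from P, ejecting 7. So w(2) = 7. P is now [[2]].
Step i=1: Q has 1 at row 1, column 1; remove that cell from P, ejecting 2. So w(1) = 2. P is now [].

So w = 2 7 4 5 6 1 3.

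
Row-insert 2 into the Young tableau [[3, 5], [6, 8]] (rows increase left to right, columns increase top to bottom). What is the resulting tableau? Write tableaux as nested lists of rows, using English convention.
[[2, 5], [3, 8], [6]]

In row 1, 2 replaces 3 (the leftmost entry greater than 2); 3 is bumped to row 2. In row 2, 3 replaces 6 (the leftmost entry greater than 3); 6 is bumped to row 3. 6 starts a new row 3. The new tableau is [[2, 5], [3, 8], [6]].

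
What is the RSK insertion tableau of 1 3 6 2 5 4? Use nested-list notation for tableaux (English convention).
P = [[1, 2, 4], [3, 5], [6]]

Insert 1: appended to row 1. P = [[1]].
Insert 3: appended to row 1. P = [[1, 3]].
Insert 6: appended to row 1. P = [[1, 3, 6]].
Insert 2: 2 bumps 3 from row 1; 3 starts row 2. P = [[1, 2, 6], [3]].
Insert 5: 5 bumps 6 from row 1; 6 appends to row 2. P = [[1, 2, 5], [3, 6]].
Insert 4: 4 bumps 5 from row 1; 5 bumps 6 from row 2; 6 starts row 3. P = [[1, 2, 4], [3, 5], [6]].

So P = [[1, 2, 4], [3, 5], [6]].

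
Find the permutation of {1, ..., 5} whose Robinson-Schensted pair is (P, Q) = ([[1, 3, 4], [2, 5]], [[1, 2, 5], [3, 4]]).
2 5 1 3 4

Reverse the RSK construction: for i from n down to 1, find the cell of Q containing i, remove the entry at that cell from P, and reverse-bump it up through P; the value ejected from row 1 is w(i).

Step i=5: Q has 5 at row 1, column 3; remove that cell from P, ejecting 4. So w(5) = 4. P is now [[1, 3], [2, 5]].
Step i=4: Q has 4 at row 2, column 2; remove 5 from row 2 of P and reverse-bump: 5 enters row 1 and ejects 3. So w(4) = 3. P is now [[1, 5], [2]].
Step i=3: Q has 3 at row 2, column 1; remove 2 from row 2 of P and reverse-bump: 2 enters row 1 and ejects 1. So w(3) = 1. P is now [[2, 5]].
Step i=2: Q has 2 at row 1, column 2; remove that cell from P, ejecting 5. So w(2) = 5. P is now [[2]].
Step i=1: Q has 1 at row 1, column 1; remove that cell from P, ejecting 2. So w(1) = 2. P is now [].

So w = 2 5 1 3 4.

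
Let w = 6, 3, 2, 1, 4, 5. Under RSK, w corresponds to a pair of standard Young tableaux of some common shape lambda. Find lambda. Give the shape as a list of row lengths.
RSK row insertion gives P = [[1, 4, 5], [2], [3], [6]], which has shape [3, 1, 1, 1].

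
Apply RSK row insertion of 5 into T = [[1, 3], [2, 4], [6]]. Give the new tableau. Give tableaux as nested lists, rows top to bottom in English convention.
[[1, 3, 5], [2, 4], [6]]

5 is larger than every entry of row 1, so it is appended to row 1. The new tableau is [[1, 3, 5], [2, 4], [6]].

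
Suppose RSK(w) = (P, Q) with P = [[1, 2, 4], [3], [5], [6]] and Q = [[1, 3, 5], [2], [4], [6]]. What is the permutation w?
Reverse RSK: for i = n, n-1, ..., 1, locate i in Q, remove the corresponding corner cell from P, and reverse-bump its entry up through P; the value ejected from row 1 is w(i).

So w = 6 1 5 3 4 2.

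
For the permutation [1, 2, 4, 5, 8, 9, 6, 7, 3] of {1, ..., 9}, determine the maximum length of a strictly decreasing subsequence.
3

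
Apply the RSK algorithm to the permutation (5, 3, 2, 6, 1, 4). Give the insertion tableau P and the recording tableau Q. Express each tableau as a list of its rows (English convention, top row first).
Insert each entry of the permutation into P by Schensted row insertion, recording in Q the position of each new cell.

Insert 5: appended to row 1. P = [[5]], Q = [[1]].
Insert 3: 3 bumps 5 from row 1; 5 starts row 2. P = [[3], [5]], Q = [[1], [2]].
Insert 2: 2 bumps 3 from row 1; 3 bumps 5 from row 2; 5 starts row 3. P = [[2], [3], [5]], Q = [[1], [2], [3]].
Insert 6: appended to row 1. P = [[2, 6], [3], [5]], Q = [[1, 4], [2], [3]].
Insert 1: 1 bumps 2 from row 1; 2 bumps 3 from row 2; 3 bumps 5 from row 3; 5 starts row 4. P = [[1, 6], [2], [3], [5]], Q = [[1, 4], [2], [3], [5]].
Insert 4: 4 bumps 6 from row 1; 6 appends to row 2. P = [[1, 4], [2, 6], [3], [5]], Q = [[1, 4], [2, 6], [3], [5]].

So P = [[1, 4], [2, 6], [3], [5]], Q = [[1, 4], [2, 6], [3], [5]].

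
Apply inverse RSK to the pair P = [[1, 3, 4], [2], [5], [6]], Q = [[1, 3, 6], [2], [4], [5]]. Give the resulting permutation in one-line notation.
Reverse the RSK construction: for i from n down to 1, find the cell of Q containing i, remove the entry at that cell from P, and reverse-bump it up through P; the value ejected from row 1 is w(i).

Step i=6: Q has 6 at row 1, column 3; remove that cell from P, ejecting 4. So w(6) = 4. P is now [[1, 3], [2], [5], [6]].
Step i=5: Q has 5 at row 4, column 1; remove 6 from row 4 of P and reverse-bump: 6 enters row 3 and ejects 5; 5 enters row 2 and ejects 2; 2 enters row 1 and ejects 1. So w(5) = 1. P is now [[2, 3], [5], [6]].
Step i=4: Q has 4 at row 3, column 1; remove 6 from row 3 of P and reverse-bump: 6 enters row 2 and ejects 5; 5 enters row 1 and ejects 3. So w(4) = 3. P is now [[2, 5], [6]].
Step i=3: Q has 3 at row 1, column 2; remove that cell from P, ejecting 5. So w(3) = 5. P is now [[2], [6]].
Step i=2: Q has 2 at row 2, column 1; remove 6 from row 2 of P and reverse-bump: 6 enters row 1 and ejects 2. So w(2) = 2. P is now [[6]].
Step i=1: Q has 1 at row 1, column 1; remove that cell from P, ejecting 6. So w(1) = 6. P is now [].

So w = 6 2 5 3 1 4.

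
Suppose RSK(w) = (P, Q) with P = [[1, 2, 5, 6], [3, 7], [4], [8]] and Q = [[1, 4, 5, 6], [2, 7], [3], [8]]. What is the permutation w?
8 4 1 3 5 7 6 2

Reverse the RSK construction: for i from n down to 1, find the cell of Q containing i, remove the entry at that cell from P, and reverse-bump it up through P; the value ejected from row 1 is w(i).

Step i=8: Q has 8 at row 4, column 1; remove 8 from row 4 of P and reverse-bump: 8 enters row 3 and ejects 4; 4 enters row 2 and ejects 3; 3 enters row 1 and ejects 2. So w(8) = 2. P is now [[1, 3, 5, 6], [4, 7], [8]].
Step i=7: Q has 7 at row 2, column 2; remove 7 from row 2 of P and reverse-bump: 7 enters row 1 and ejects 6. So w(7) = 6. P is now [[1, 3, 5, 7], [4], [8]].
Step i=6: Q has 6 at row 1, column 4; remove that cell from P, ejecting 7. So w(6) = 7. P is now [[1, 3, 5], [4], [8]].
Step i=5: Q has 5 at row 1, column 3; remove that cell from P, ejecting 5. So w(5) = 5. P is now [[1, 3], [4], [8]].
Step i=4: Q has 4 at row 1, column 2; remove that cell from P, ejecting 3. So w(4) = 3. P is now [[1], [4], [8]].
Step i=3: Q has 3 at row 3, column 1; remove 8 from row 3 of P and reverse-bump: 8 enters row 2 and ejects 4; 4 enters row 1 and ejects 1. So w(3) = 1. P is now [[4], [8]].
Step i=2: Q has 2 at row 2, column 1; remove 8 from row 2 of P and reverse-bump: 8 enters row 1 and ejects 4. So w(2) = 4. P is now [[8]].
Step i=1: Q has 1 at row 1, column 1; remove that cell from P, ejecting 8. So w(1) = 8. P is now [].

So w = 8 4 1 3 5 7 6 2.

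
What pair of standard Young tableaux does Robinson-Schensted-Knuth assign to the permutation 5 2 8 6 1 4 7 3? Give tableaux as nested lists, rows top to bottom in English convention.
Insert each entry of the permutation into P by Schensted row insertion, recording in Q the position of each new cell.

Insert 5: appended to row 1. P = [[5]].
Insert 2: 2 bumps 5 from row 1; 5 starts row 2. P = [[2], [5]].
Insert 8: appended to row 1. P = [[2, 8], [5]].
Insert 6: 6 bumps 8 from row 1; 8 appends to row 2. P = [[2, 6], [5, 8]].
Insert 1: 1 bumps 2 from row 1; 2 bumps 5 from row 2; 5 starts row 3. P = [[1, 6], [2, 8], [5]].
Insert 4: 4 bumps 6 from row 1; 6 bumps 8 from row 2; 8 appends to row 3. P = [[1, 4], [2, 6], [5, 8]].
Insert 7: appended to row 1. P = [[1, 4, 7], [2, 6], [5, 8]].
Insert 3: 3 bumps 4 from row 1; 4 bumps 6 from row 2; 6 bumps 8 from row 3; 8 starts row 4. P = [[1, 3, 7], [2, 4], [5, 6], [8]].

So P = [[1, 3, 7], [2, 4], [5, 6], [8]], Q = [[1, 3, 7], [2, 4], [5, 6], [8]].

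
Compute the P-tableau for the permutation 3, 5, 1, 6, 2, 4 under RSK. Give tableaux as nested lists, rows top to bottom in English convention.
After inserting 3: P = [[3]].
After inserting 5: P = [[3, 5]].
After inserting 1: P = [[1, 5], [3]].
After inserting 6: P = [[1, 5, 6], [3]].
After inserting 2: P = [[1, 2, 6], [3, 5]].
After inserting 4: P = [[1, 2, 4], [3, 5, 6]].

So P = [[1, 2, 4], [3, 5, 6]].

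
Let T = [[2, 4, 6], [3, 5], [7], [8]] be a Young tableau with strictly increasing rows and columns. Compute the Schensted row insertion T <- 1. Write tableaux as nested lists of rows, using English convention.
[[1, 4, 6], [2, 5], [3], [7], [8]]

In row 1, 1 replaces 2 (the leftmost entry greater than 1); 2 is bumped to row 2. In row 2, 2 replaces 3 (the leftmost entry greater than 2); 3 is bumped to row 3. In row 3, 3 replaces 7 (the leftmost entry greater than 3); 7 is bumped to row 4. In row 4, 7 replaces 8 (the leftmost entry greater than 7); 8 is bumped to row 5. 8 starts a new row 5. The new tableau is [[1, 4, 6], [2, 5], [3], [7], [8]].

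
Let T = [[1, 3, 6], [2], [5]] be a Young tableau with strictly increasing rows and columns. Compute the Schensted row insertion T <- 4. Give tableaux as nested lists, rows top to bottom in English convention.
In row 1, 4 replaces 6 (the leftmost entry greater than 4); 6 is bumped to row 2. 6 is appended to row 2. The new tableau is [[1, 3, 4], [2, 6], [5]].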